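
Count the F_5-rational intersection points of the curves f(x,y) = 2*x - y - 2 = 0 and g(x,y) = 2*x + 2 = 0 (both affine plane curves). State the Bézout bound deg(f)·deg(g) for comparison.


Common zeros: {(4, 1)}; count = 1; Bézout bound = 1.

deg(f) = 1, deg(g) = 1, so Bézout bound = 1.
Scan x ∈ F_5. For each x, list the y ∈ F_5 with f(x, y) ≡ 0 and those with g(x, y) ≡ 0 (mod 5); the common zeros in that column are the intersection.
  x = 0: f ≡ 0 at y ∈ {3}; g ≡ 0 at y ∈ ∅; common: ∅.
  x = 1: f ≡ 0 at y ∈ {0}; g ≡ 0 at y ∈ ∅; common: ∅.
  x = 2: f ≡ 0 at y ∈ {2}; g ≡ 0 at y ∈ ∅; common: ∅.
  x = 3: f ≡ 0 at y ∈ {4}; g ≡ 0 at y ∈ ∅; common: ∅.
  x = 4: f ≡ 0 at y ∈ {1}; g ≡ 0 at y ∈ {0, 1, 2, 3, 4}; common: {1}.
Collecting: common zeros = {(4, 1)}, so the count is 1.
Comparison with the Bézout bound: 1 ≤ 1 = deg(f)·deg(g), as expected for curves with no common component (the bound is attained).


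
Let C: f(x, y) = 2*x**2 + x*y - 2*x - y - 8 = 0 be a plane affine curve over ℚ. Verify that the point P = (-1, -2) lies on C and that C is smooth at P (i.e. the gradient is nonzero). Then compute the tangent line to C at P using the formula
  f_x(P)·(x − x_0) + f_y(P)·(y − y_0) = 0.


Tangent line at P: -8*x - 2*y - 12 = 0.

Step 1: f(-1, -2) = 0, so P lies on C.
Step 2: partial derivatives
  f_x(x, y) = 4*x + y - 2, f_y(x, y) = x - 1.
  f_x(P) = -8, f_y(P) = -2 (gradient nonzero, so P is smooth).
Step 3: tangent line at P: -8·(x − -1) + -2·(y − -2) = 0.
Expanding: -8*x - 2*y - 12 = 0.


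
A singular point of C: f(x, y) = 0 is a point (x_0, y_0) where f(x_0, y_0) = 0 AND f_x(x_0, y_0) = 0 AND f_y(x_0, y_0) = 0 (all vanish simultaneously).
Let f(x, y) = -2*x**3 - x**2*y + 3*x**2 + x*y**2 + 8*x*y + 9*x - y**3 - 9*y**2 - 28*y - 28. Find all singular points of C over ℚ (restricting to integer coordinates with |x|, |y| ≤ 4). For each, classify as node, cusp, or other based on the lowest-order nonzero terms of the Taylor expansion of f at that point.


Singular points: {(1, -3)}; classification: cusp.

Compute partial derivatives:
  f_x = -6*x**2 - 2*x*y + 6*x + y**2 + 8*y + 9.
  f_y = -x**2 + 2*x*y + 8*x - 3*y**2 - 18*y - 28.
Scan x_0 ∈ {−4, ..., 4}. For each x_0, f_y(x_0, y) is a polynomial in y; find its integer roots y ∈ {−4, ..., 4}, then test f_x and f at those candidates.
  x = -4: f_y(-4, y) = -3*y**2 - 26*y - 76; no integer root y with |y| ≤ 4.
  x = -3: f_y(-3, y) = -3*y**2 - 24*y - 61; no integer root y with |y| ≤ 4.
  x = -2: f_y(-2, y) = -3*y**2 - 22*y - 48; no integer root y with |y| ≤ 4.
  x = -1: f_y(-1, y) = -3*y**2 - 20*y - 37; no integer root y with |y| ≤ 4.
  x = 0: f_y(0, y) = -3*y**2 - 18*y - 28; no integer root y with |y| ≤ 4.
  x = 1: f_y(1, y) = -3*y**2 - 16*y - 21; vanishes at y ∈ {-3}. (1, -3): f_x = 0, f = 0 — SINGULAR.
  x = 2: f_y(2, y) = -3*y**2 - 14*y - 16; vanishes at y ∈ {-2}. (2, -2): f_x = -7 ≠ 0.
  x = 3: f_y(3, y) = -3*y**2 - 12*y - 13; no integer root y with |y| ≤ 4.
  x = 4: f_y(4, y) = -3*y**2 - 10*y - 12; no integer root y with |y| ≤ 4.
Only singular point on the grid: (1, -3).
Classify: substitute x = 1 + u, y = -3 + v and expand: f = -2*u**3 - u**2*v + u*v**2 - v**3 + v**2.
No constant or linear terms (consistent with a singular point). Quadratic part: v**2. Cubic part: -2*u**3 - u**2*v + u*v**2 - v**3.
The quadratic part v**2 is a perfect square, so there is a single (double) tangent line v = 0, i.e. y = -3. Restricting the cubic part to that line (v = 0) leaves -2*u**3 ≠ 0, so f is not divisible by v and the branch is v² ≈ 2*u**3 to lowest order — this is a cusp.
Classification: cusp.


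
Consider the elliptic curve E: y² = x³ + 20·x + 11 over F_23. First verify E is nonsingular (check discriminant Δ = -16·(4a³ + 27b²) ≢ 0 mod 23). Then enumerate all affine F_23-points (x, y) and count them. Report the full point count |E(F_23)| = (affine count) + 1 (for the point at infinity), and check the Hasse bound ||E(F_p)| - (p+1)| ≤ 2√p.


Affine points = {(1, 3), (1, 20), (2, 6), (2, 17), (3, 11), (3, 12), (5, 11), (5, 12), (6, 5), (6, 18), (8, 4), (8, 19), (9, 0), (12, 1), (12, 22), (15, 11), (15, 12), (18, 4), (18, 19), (20, 4), (20, 19), (21, 3), (21, 20), (22, 6), (22, 17)}; affine count = 25; |E(F_23)| = 26.

Discriminant check: Δ ∝ 4a³ + 27b² = 4·20³ + 27·11² = 4·8000 + 27·121 ≡ 8 (mod 23). Nonzero ⇒ E is nonsingular.
For each x ∈ F_23, compute rhs = x³ + 20·x + 11 mod 23, then count y ∈ F_23 with y² ≡ rhs.
  x = 0: rhs = 11, matching y values: none (0 points).
  x = 1: rhs = 9, matching y values: 3, 20 (2 points).
  x = 2: rhs = 13, matching y values: 6, 17 (2 points).
  x = 3: rhs = 6, matching y values: 11, 12 (2 points).
  x = 4: rhs = 17, matching y values: none (0 points).
  x = 5: rhs = 6, matching y values: 11, 12 (2 points).
  x = 6: rhs = 2, matching y values: 5, 18 (2 points).
  x = 7: rhs = 11, matching y values: none (0 points).
  x = 8: rhs = 16, matching y values: 4, 19 (2 points).
  x = 9: rhs = 0, matching y values: 0 (1 points).
  x = 10: rhs = 15, matching y values: none (0 points).
  x = 11: rhs = 21, matching y values: none (0 points).
  x = 12: rhs = 1, matching y values: 1, 22 (2 points).
  x = 13: rhs = 7, matching y values: none (0 points).
  x = 14: rhs = 22, matching y values: none (0 points).
  x = 15: rhs = 6, matching y values: 11, 12 (2 points).
  x = 16: rhs = 11, matching y values: none (0 points).
  x = 17: rhs = 20, matching y values: none (0 points).
  x = 18: rhs = 16, matching y values: 4, 19 (2 points).
  x = 19: rhs = 5, matching y values: none (0 points).
  x = 20: rhs = 16, matching y values: 4, 19 (2 points).
  x = 21: rhs = 9, matching y values: 3, 20 (2 points).
  x = 22: rhs = 13, matching y values: 6, 17 (2 points).
Total affine count: 25.
Full point count |E(F_23)| = 25 + 1 = 26.
Hasse bound: |26 − (23+1)| = |2| = 2 ≤ 2√23 ≈ 9.5917 ✓.


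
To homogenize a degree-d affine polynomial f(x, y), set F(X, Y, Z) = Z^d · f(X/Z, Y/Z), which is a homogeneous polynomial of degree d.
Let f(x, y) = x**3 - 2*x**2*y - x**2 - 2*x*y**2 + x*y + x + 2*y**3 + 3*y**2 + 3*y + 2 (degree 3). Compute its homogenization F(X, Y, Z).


F(X, Y, Z) = X**3 - 2*X**2*Y - X**2*Z - 2*X*Y**2 + X*Y*Z + X*Z**2 + 2*Y**3 + 3*Y**2*Z + 3*Y*Z**2 + 2*Z**3

deg(f) = 3.
Substitute x = X/Z, y = Y/Z into f, then multiply by Z^3.
  monomial 1·x^3·y^0 ↦ 1·X^3·Y^0·Z^0.
  monomial -2·x^2·y^1 ↦ -2·X^2·Y^1·Z^0.
  monomial -1·x^2·y^0 ↦ -1·X^2·Y^0·Z^1.
  monomial -2·x^1·y^2 ↦ -2·X^1·Y^2·Z^0.
  monomial 1·x^1·y^1 ↦ 1·X^1·Y^1·Z^1.
  monomial 1·x^1·y^0 ↦ 1·X^1·Y^0·Z^2.
  monomial 2·x^0·y^3 ↦ 2·X^0·Y^3·Z^0.
  monomial 3·x^0·y^2 ↦ 3·X^0·Y^2·Z^1.
  monomial 3·x^0·y^1 ↦ 3·X^0·Y^1·Z^2.
  monomial 2·x^0·y^0 ↦ 2·X^0·Y^0·Z^3.
Collecting: F(X, Y, Z) = X**3 - 2*X**2*Y - X**2*Z - 2*X*Y**2 + X*Y*Z + X*Z**2 + 2*Y**3 + 3*Y**2*Z + 3*Y*Z**2 + 2*Z**3.


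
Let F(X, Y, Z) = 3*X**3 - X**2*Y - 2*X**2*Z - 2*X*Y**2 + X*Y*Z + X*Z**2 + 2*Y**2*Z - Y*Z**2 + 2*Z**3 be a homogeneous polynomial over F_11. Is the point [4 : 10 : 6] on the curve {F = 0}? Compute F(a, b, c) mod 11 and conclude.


F(4,10,6) ≡ 3 (mod 11); P is NOT on the curve.

Evaluate F(4, 10, 6) term-by-term (mod 11).
  3*X**3 ↦ 3·64·1·1 = 192
  -X**2*Y ↦ -1·16·10·1 = -160
  -2*X**2*Z ↦ -2·16·1·6 = -192
  -2*X*Y**2 ↦ -2·4·100·1 = -800
  X*Y*Z ↦ 1·4·10·6 = 240
  X*Z**2 ↦ 1·4·1·36 = 144
  2*Y**2*Z ↦ 2·1·100·6 = 1200
  -Y*Z**2 ↦ -1·1·10·36 = -360
  2*Z**3 ↦ 2·1·1·216 = 432
Sum: F(4, 10, 6) = (192) + (-160) + (-192) + (-800) + (240) + (144) + (1200) + (-360) + (432) = 696.
Reducing mod 11: 696 ≡ 3 (mod 11).
Since F(a, b, c) ≡ 3 ≠ 0 (mod 11), P does NOT lie on the curve.


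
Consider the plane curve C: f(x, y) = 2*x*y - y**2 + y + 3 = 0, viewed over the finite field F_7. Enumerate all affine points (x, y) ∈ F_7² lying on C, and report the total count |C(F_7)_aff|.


Affine F_7-points: {(1, 5), (2, 1), (2, 4), (4, 3), (4, 6), (5, 2)}; count = 6.

For each of the 49 pairs (x, y) ∈ F_7², evaluate f(x, y) mod 7. Record the zeros.
  x = 0: [0↦3, 1↦3, 2↦1, 3↦4, 4↦5, 5↦4, 6↦1]  zeros at y ∈ ∅
  x = 1: [0↦3, 1↦5, 2↦5, 3↦3, 4↦6, 5↦0, 6↦6]  zeros at y ∈ {5}
  x = 2: [0↦3, 1↦0, 2↦2, 3↦2, 4↦0, 5↦3, 6↦4]  zeros at y ∈ {1, 4}
  x = 3: [0↦3, 1↦2, 2↦6, 3↦1, 4↦1, 5↦6, 6↦2]  zeros at y ∈ ∅
  x = 4: [0↦3, 1↦4, 2↦3, 3↦0, 4↦2, 5↦2, 6↦0]  zeros at y ∈ {3, 6}
  x = 5: [0↦3, 1↦6, 2↦0, 3↦6, 4↦3, 5↦5, 6↦5]  zeros at y ∈ {2}
  x = 6: [0↦3, 1↦1, 2↦4, 3↦5, 4↦4, 5↦1, 6↦3]  zeros at y ∈ ∅
Collecting zeros: affine points = {(1, 5), (2, 1), (2, 4), (4, 3), (4, 6), (5, 2)}.
Total count |C(F_7)_aff| = 6.


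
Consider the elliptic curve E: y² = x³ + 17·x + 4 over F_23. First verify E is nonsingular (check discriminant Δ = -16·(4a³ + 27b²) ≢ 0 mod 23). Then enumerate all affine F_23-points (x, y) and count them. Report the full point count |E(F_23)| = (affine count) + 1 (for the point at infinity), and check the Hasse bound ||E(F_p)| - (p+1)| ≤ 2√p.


Affine points = {(0, 2), (0, 21), (2, 0), (3, 6), (3, 17), (6, 0), (7, 11), (7, 12), (8, 10), (8, 13), (9, 9), (9, 14), (10, 1), (10, 22), (11, 2), (11, 21), (12, 2), (12, 21), (15, 0), (16, 5), (16, 18), (17, 10), (17, 13), (18, 1), (18, 22), (20, 8), (20, 15), (21, 10), (21, 13), (22, 3), (22, 20)}; affine count = 31; |E(F_23)| = 32.

Discriminant check: Δ ∝ 4a³ + 27b² = 4·17³ + 27·4² = 4·4913 + 27·16 ≡ 5 (mod 23). Nonzero ⇒ E is nonsingular.
For each x ∈ F_23, compute rhs = x³ + 17·x + 4 mod 23, then count y ∈ F_23 with y² ≡ rhs.
  x = 0: rhs = 4, matching y values: 2, 21 (2 points).
  x = 1: rhs = 22, matching y values: none (0 points).
  x = 2: rhs = 0, matching y values: 0 (1 points).
  x = 3: rhs = 13, matching y values: 6, 17 (2 points).
  x = 4: rhs = 21, matching y values: none (0 points).
  x = 5: rhs = 7, matching y values: none (0 points).
  x = 6: rhs = 0, matching y values: 0 (1 points).
  x = 7: rhs = 6, matching y values: 11, 12 (2 points).
  x = 8: rhs = 8, matching y values: 10, 13 (2 points).
  x = 9: rhs = 12, matching y values: 9, 14 (2 points).
  x = 10: rhs = 1, matching y values: 1, 22 (2 points).
  x = 11: rhs = 4, matching y values: 2, 21 (2 points).
  x = 12: rhs = 4, matching y values: 2, 21 (2 points).
  x = 13: rhs = 7, matching y values: none (0 points).
  x = 14: rhs = 19, matching y values: none (0 points).
  x = 15: rhs = 0, matching y values: 0 (1 points).
  x = 16: rhs = 2, matching y values: 5, 18 (2 points).
  x = 17: rhs = 8, matching y values: 10, 13 (2 points).
  x = 18: rhs = 1, matching y values: 1, 22 (2 points).
  x = 19: rhs = 10, matching y values: none (0 points).
  x = 20: rhs = 18, matching y values: 8, 15 (2 points).
  x = 21: rhs = 8, matching y values: 10, 13 (2 points).
  x = 22: rhs = 9, matching y values: 3, 20 (2 points).
Total affine count: 31.
Full point count |E(F_23)| = 31 + 1 = 32.
Hasse bound: |32 − (23+1)| = |8| = 8 ≤ 2√23 ≈ 9.5917 ✓.


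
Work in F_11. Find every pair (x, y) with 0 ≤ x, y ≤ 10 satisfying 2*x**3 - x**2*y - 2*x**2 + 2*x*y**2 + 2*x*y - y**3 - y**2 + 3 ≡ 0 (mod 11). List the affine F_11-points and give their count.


Affine F_11-points: {(0, 3), (0, 4), (2, 0), (2, 3), (4, 0), (6, 0), (6, 3), (6, 8), (7, 5), (8, 6), (10, 10)}; count = 11.

For each of the 121 pairs (x, y) ∈ F_11², evaluate f(x, y) mod 11. Record the zeros.
  x = 0: [0↦3, 1↦1, 2↦2, 3↦0, 4↦0, 5↦7, 6↦4, 7↦7, 8↦10, 9↦7, 10↦3]  zeros at y ∈ {3, 4}
  x = 1: [0↦3, 1↦4, 2↦1, 3↦10, 4↦3, 5↦7, 6↦5, 7↦2, 8↦3, 9↦2, 10↦4]  zeros at y ∈ ∅
  x = 2: [0↦0, 1↦2, 2↦4, 3↦0, 4↦6, 5↦5, 6↦2, 7↦2, 8↦10, 9↦9, 10↦4]  zeros at y ∈ {0, 3}
  x = 3: [0↦6, 1↦7, 2↦1, 3↦4, 4↦10, 5↦2, 6↦7, 7↦8, 8↦10, 9↦7, 10↦4]  zeros at y ∈ ∅
  x = 4: [0↦0, 1↦9, 2↦4, 3↦1, 4↦5, 5↦10, 6↦10, 7↦10, 8↦4, 9↦8, 10↦5]  zeros at y ∈ {0}
  x = 5: [0↦5, 1↦9, 2↦3, 3↦3, 4↦3, 5↦8, 6↦1, 7↦9, 8↦4, 9↦2, 10↦8]  zeros at y ∈ ∅
  x = 6: [0↦0, 1↦8, 2↦10, 3↦0, 4↦5, 5↦8, 6↦3, 7↦6, 8↦0, 9↦1, 10↦3]  zeros at y ∈ {0, 3, 8}
  x = 7: [0↦8, 1↦7, 2↦4, 3↦4, 4↦1, 5↦0, 6↦6, 7↦2, 8↦4, 9↦6, 10↦2]  zeros at y ∈ {5}
  x = 8: [0↦8, 1↦7, 2↦8, 3↦5, 4↦3, 5↦7, 6↦0, 7↦9, 8↦6, 9↦7, 10↦6]  zeros at y ∈ {6}
  x = 9: [0↦1, 1↦9, 2↦1, 3↦4, 4↦1, 5↦8, 6↦8, 7↦6, 8↦7, 9↦5, 10↦5]  zeros at y ∈ ∅
  x = 10: [0↦10, 1↦3, 2↦6, 3↦2, 4↦7, 5↦4, 6↦9, 7↦5, 8↦8, 9↦1, 10↦0]  zeros at y ∈ {10}
Collecting zeros: affine points = {(0, 3), (0, 4), (2, 0), (2, 3), (4, 0), (6, 0), (6, 3), (6, 8), (7, 5), (8, 6), (10, 10)}.
Total count |C(F_11)_aff| = 11.


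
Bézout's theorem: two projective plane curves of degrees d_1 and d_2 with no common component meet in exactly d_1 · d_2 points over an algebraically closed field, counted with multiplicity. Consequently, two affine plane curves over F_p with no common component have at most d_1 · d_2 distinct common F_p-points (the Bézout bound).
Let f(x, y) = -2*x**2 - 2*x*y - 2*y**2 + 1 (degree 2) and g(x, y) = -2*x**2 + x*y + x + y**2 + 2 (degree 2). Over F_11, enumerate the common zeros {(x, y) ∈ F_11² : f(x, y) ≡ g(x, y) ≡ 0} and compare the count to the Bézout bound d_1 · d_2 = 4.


Common zeros: {(7, 6), (7, 9)}; count = 2; Bézout bound = 4.

deg(f) = 2, deg(g) = 2, so Bézout bound = 4.
Scan x ∈ F_11. For each x, list the y ∈ F_11 with f(x, y) ≡ 0 and those with g(x, y) ≡ 0 (mod 11); the common zeros in that column are the intersection.
  x = 0: f ≡ 0 at y ∈ ∅; g ≡ 0 at y ∈ {3, 8}; common: ∅.
  x = 1: f ≡ 0 at y ∈ ∅; g ≡ 0 at y ∈ ∅; common: ∅.
  x = 2: f ≡ 0 at y ∈ {4, 5}; g ≡ 0 at y ∈ {3, 6}; common: ∅.
  x = 3: f ≡ 0 at y ∈ ∅; g ≡ 0 at y ∈ ∅; common: ∅.
  x = 4: f ≡ 0 at y ∈ {2, 5}; g ≡ 0 at y ∈ ∅; common: ∅.
  x = 5: f ≡ 0 at y ∈ {2, 4}; g ≡ 0 at y ∈ ∅; common: ∅.
  x = 6: f ≡ 0 at y ∈ {7, 9}; g ≡ 0 at y ∈ ∅; common: ∅.
  x = 7: f ≡ 0 at y ∈ {6, 9}; g ≡ 0 at y ∈ {6, 9}; common: {6, 9}.
  x = 8: f ≡ 0 at y ∈ ∅; g ≡ 0 at y ∈ ∅; common: ∅.
  x = 9: f ≡ 0 at y ∈ {6, 7}; g ≡ 0 at y ∈ {4, 9}; common: ∅.
  x = 10: f ≡ 0 at y ∈ ∅; g ≡ 0 at y ∈ {4, 8}; common: ∅.
Collecting: common zeros = {(7, 6), (7, 9)}, so the count is 2.
Comparison with the Bézout bound: 2 ≤ 4 = deg(f)·deg(g), as expected for curves with no common component (the affine F_11-count falls short of the bound because intersections may lie at infinity, over extension fields, or carry multiplicity).


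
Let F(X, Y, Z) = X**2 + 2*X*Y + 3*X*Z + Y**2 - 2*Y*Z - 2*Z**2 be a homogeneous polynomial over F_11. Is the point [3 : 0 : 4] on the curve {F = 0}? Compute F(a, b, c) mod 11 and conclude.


F(3,0,4) ≡ 2 (mod 11); P is NOT on the curve.

Evaluate F(3, 0, 4) term-by-term (mod 11).
  X**2 ↦ 1·9·1·1 = 9
  2*X*Y ↦ 2·3·0·1 = 0
  3*X*Z ↦ 3·3·1·4 = 36
  Y**2 ↦ 1·1·0·1 = 0
  -2*Y*Z ↦ -2·1·0·4 = 0
  -2*Z**2 ↦ -2·1·1·16 = -32
Sum: F(3, 0, 4) = (9) + (0) + (36) + (0) + (0) + (-32) = 13.
Reducing mod 11: 13 ≡ 2 (mod 11).
Since F(a, b, c) ≡ 2 ≠ 0 (mod 11), P does NOT lie on the curve.


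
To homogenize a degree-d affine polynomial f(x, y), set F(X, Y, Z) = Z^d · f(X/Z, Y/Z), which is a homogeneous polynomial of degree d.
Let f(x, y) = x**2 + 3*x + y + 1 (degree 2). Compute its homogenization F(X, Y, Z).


F(X, Y, Z) = X**2 + 3*X*Z + Y*Z + Z**2

deg(f) = 2.
Substitute x = X/Z, y = Y/Z into f, then multiply by Z^2.
  monomial 1·x^2·y^0 ↦ 1·X^2·Y^0·Z^0.
  monomial 3·x^1·y^0 ↦ 3·X^1·Y^0·Z^1.
  monomial 1·x^0·y^1 ↦ 1·X^0·Y^1·Z^1.
  monomial 1·x^0·y^0 ↦ 1·X^0·Y^0·Z^2.
Collecting: F(X, Y, Z) = X**2 + 3*X*Z + Y*Z + Z**2.


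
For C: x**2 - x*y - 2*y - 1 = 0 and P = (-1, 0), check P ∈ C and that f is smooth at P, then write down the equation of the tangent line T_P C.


Tangent line at P: -2*x - y - 2 = 0.

Step 1: f(-1, 0) = 0, so P lies on C.
Step 2: partial derivatives
  f_x(x, y) = 2*x - y, f_y(x, y) = -x - 2.
  f_x(P) = -2, f_y(P) = -1 (gradient nonzero, so P is smooth).
Step 3: tangent line at P: -2·(x − -1) + -1·(y − 0) = 0.
Expanding: -2*x - y - 2 = 0.


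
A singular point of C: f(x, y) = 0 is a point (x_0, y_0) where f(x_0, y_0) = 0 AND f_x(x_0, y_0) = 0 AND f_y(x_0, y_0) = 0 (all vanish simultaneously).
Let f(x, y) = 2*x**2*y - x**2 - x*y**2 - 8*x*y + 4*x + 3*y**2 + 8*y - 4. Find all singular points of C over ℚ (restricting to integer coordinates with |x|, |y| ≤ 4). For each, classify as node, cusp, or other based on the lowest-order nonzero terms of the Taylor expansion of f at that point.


Singular points: {(2, 0)}; classification: node.

Compute partial derivatives:
  f_x = 4*x*y - 2*x - y**2 - 8*y + 4.
  f_y = 2*x**2 - 2*x*y - 8*x + 6*y + 8.
Scan x_0 ∈ {−4, ..., 4}. For each x_0, f_y(x_0, y) is a polynomial in y; find its integer roots y ∈ {−4, ..., 4}, then test f_x and f at those candidates.
  x = -4: f_y(-4, y) = 14*y + 72; no integer root y with |y| ≤ 4.
  x = -3: f_y(-3, y) = 12*y + 50; no integer root y with |y| ≤ 4.
  x = -2: f_y(-2, y) = 10*y + 32; no integer root y with |y| ≤ 4.
  x = -1: f_y(-1, y) = 8*y + 18; no integer root y with |y| ≤ 4.
  x = 0: f_y(0, y) = 6*y + 8; no integer root y with |y| ≤ 4.
  x = 1: f_y(1, y) = 4*y + 2; no integer root y with |y| ≤ 4.
  x = 2: f_y(2, y) = 2*y; vanishes at y ∈ {0}. (2, 0): f_x = 0, f = 0 — SINGULAR.
  x = 3: f_y(3, y) = 2; no integer root y with |y| ≤ 4.
  x = 4: f_y(4, y) = 8 - 2*y; vanishes at y ∈ {4}. (4, 4): f_x = 12 ≠ 0.
Only singular point on the grid: (2, 0).
Classify: substitute x = 2 + u, y = 0 + v and expand: f = 2*u**2*v - u**2 - u*v**2 + v**2.
No constant or linear terms (consistent with a singular point). Quadratic part: -u**2 + v**2. Cubic part: 2*u**2*v - u*v**2.
The quadratic part v**2 - u**2 = (v − u)(v + u) splits into two distinct linear factors, so there are two distinct tangent lines y − 0 = ±(x − 2) — this is a node (ordinary double point).
Classification: node.


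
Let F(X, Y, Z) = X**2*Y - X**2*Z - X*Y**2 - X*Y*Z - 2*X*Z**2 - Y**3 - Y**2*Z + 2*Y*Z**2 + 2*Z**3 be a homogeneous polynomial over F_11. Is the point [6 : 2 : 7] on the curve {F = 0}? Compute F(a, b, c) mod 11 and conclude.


F(6,2,7) ≡ 3 (mod 11); P is NOT on the curve.

Evaluate F(6, 2, 7) term-by-term (mod 11).
  X**2*Y ↦ 1·36·2·1 = 72
  -X**2*Z ↦ -1·36·1·7 = -252
  -X*Y**2 ↦ -1·6·4·1 = -24
  -X*Y*Z ↦ -1·6·2·7 = -84
  -2*X*Z**2 ↦ -2·6·1·49 = -588
  -Y**3 ↦ -1·1·8·1 = -8
  -Y**2*Z ↦ -1·1·4·7 = -28
  2*Y*Z**2 ↦ 2·1·2·49 = 196
  2*Z**3 ↦ 2·1·1·343 = 686
Sum: F(6, 2, 7) = (72) + (-252) + (-24) + (-84) + (-588) + (-8) + (-28) + (196) + (686) = -30.
Reducing mod 11: -30 ≡ 3 (mod 11).
Since F(a, b, c) ≡ 3 ≠ 0 (mod 11), P does NOT lie on the curve.


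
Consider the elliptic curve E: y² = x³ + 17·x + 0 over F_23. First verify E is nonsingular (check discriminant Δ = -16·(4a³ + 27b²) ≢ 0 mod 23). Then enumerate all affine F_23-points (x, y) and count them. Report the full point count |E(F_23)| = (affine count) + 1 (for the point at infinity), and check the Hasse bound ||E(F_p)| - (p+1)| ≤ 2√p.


Affine points = {(0, 0), (1, 8), (1, 15), (3, 3), (3, 20), (5, 7), (5, 16), (7, 5), (7, 18), (8, 2), (8, 21), (9, 10), (9, 13), (11, 0), (12, 0), (13, 7), (13, 16), (17, 2), (17, 21), (19, 11), (19, 12), (21, 2), (21, 21)}; affine count = 23; |E(F_23)| = 24.

Discriminant check: Δ ∝ 4a³ + 27b² = 4·17³ + 27·0² = 4·4913 + 27·0 ≡ 10 (mod 23). Nonzero ⇒ E is nonsingular.
For each x ∈ F_23, compute rhs = x³ + 17·x + 0 mod 23, then count y ∈ F_23 with y² ≡ rhs.
  x = 0: rhs = 0, matching y values: 0 (1 points).
  x = 1: rhs = 18, matching y values: 8, 15 (2 points).
  x = 2: rhs = 19, matching y values: none (0 points).
  x = 3: rhs = 9, matching y values: 3, 20 (2 points).
  x = 4: rhs = 17, matching y values: none (0 points).
  x = 5: rhs = 3, matching y values: 7, 16 (2 points).
  x = 6: rhs = 19, matching y values: none (0 points).
  x = 7: rhs = 2, matching y values: 5, 18 (2 points).
  x = 8: rhs = 4, matching y values: 2, 21 (2 points).
  x = 9: rhs = 8, matching y values: 10, 13 (2 points).
  x = 10: rhs = 20, matching y values: none (0 points).
  x = 11: rhs = 0, matching y values: 0 (1 points).
  x = 12: rhs = 0, matching y values: 0 (1 points).
  x = 13: rhs = 3, matching y values: 7, 16 (2 points).
  x = 14: rhs = 15, matching y values: none (0 points).
  x = 15: rhs = 19, matching y values: none (0 points).
  x = 16: rhs = 21, matching y values: none (0 points).
  x = 17: rhs = 4, matching y values: 2, 21 (2 points).
  x = 18: rhs = 20, matching y values: none (0 points).
  x = 19: rhs = 6, matching y values: 11, 12 (2 points).
  x = 20: rhs = 14, matching y values: none (0 points).
  x = 21: rhs = 4, matching y values: 2, 21 (2 points).
  x = 22: rhs = 5, matching y values: none (0 points).
Total affine count: 23.
Full point count |E(F_23)| = 23 + 1 = 24.
Hasse bound: |24 − (23+1)| = |0| = 0 ≤ 2√23 ≈ 9.5917 ✓.


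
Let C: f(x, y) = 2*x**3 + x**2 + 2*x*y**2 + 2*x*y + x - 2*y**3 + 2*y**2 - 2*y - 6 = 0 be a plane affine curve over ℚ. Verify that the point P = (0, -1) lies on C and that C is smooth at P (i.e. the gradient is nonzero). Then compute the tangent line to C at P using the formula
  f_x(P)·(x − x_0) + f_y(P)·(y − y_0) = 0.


Tangent line at P: x - 12*y - 12 = 0.

Step 1: f(0, -1) = 0, so P lies on C.
Step 2: partial derivatives
  f_x(x, y) = 6*x**2 + 2*x + 2*y**2 + 2*y + 1, f_y(x, y) = 4*x*y + 2*x - 6*y**2 + 4*y - 2.
  f_x(P) = 1, f_y(P) = -12 (gradient nonzero, so P is smooth).
Step 3: tangent line at P: 1·(x − 0) + -12·(y − -1) = 0.
Expanding: x - 12*y - 12 = 0.


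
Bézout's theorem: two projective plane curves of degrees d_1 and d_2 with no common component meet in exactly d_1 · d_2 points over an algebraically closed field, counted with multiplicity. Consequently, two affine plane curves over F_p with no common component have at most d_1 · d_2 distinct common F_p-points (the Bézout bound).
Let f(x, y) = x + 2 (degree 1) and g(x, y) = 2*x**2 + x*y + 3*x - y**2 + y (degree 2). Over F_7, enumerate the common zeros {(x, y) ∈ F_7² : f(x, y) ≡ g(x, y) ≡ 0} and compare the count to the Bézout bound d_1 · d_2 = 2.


Common zeros: {(5, 1), (5, 5)}; count = 2; Bézout bound = 2.

deg(f) = 1, deg(g) = 2, so Bézout bound = 2.
Scan x ∈ F_7. For each x, list the y ∈ F_7 with f(x, y) ≡ 0 and those with g(x, y) ≡ 0 (mod 7); the common zeros in that column are the intersection.
  x = 0: f ≡ 0 at y ∈ ∅; g ≡ 0 at y ∈ {0, 1}; common: ∅.
  x = 1: f ≡ 0 at y ∈ ∅; g ≡ 0 at y ∈ ∅; common: ∅.
  x = 2: f ≡ 0 at y ∈ ∅; g ≡ 0 at y ∈ {0, 3}; common: ∅.
  x = 3: f ≡ 0 at y ∈ ∅; g ≡ 0 at y ∈ ∅; common: ∅.
  x = 4: f ≡ 0 at y ∈ ∅; g ≡ 0 at y ∈ ∅; common: ∅.
  x = 5: f ≡ 0 at y ∈ {0, 1, 2, 3, 4, 5, 6}; g ≡ 0 at y ∈ {1, 5}; common: {1, 5}.
  x = 6: f ≡ 0 at y ∈ ∅; g ≡ 0 at y ∈ ∅; common: ∅.
Collecting: common zeros = {(5, 1), (5, 5)}, so the count is 2.
Comparison with the Bézout bound: 2 ≤ 2 = deg(f)·deg(g), as expected for curves with no common component (the bound is attained).


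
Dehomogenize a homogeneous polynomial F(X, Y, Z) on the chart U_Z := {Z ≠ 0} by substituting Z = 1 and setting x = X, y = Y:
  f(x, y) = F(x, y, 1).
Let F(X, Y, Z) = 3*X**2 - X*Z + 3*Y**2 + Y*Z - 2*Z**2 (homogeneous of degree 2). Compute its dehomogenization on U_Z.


f(x, y) = 3*x**2 - x + 3*y**2 + y - 2

On U_Z we set Z = 1. Each monomial c·X^i·Y^j·Z^k in F becomes c·x^i·y^j·1^k = c·x^i·y^j.
Substituting Z = 1: F(X, Y, 1) = 3*x**2 - x + 3*y**2 + y - 2.
Note: deg(f) ≤ deg(F) = 2; strict inequality happens when F is divisible by Z (lost terms).


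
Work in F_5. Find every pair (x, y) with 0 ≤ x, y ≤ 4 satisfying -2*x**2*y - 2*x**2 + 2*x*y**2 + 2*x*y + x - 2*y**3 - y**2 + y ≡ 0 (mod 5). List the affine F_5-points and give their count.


Affine F_5-points: {(0, 0), (0, 3), (0, 4), (3, 0)}; count = 4.

For each of the 25 pairs (x, y) ∈ F_5², evaluate f(x, y) mod 5. Record the zeros.
  x = 0: [0↦0, 1↦3, 2↦2, 3↦0, 4↦0]  zeros at y ∈ {0, 3, 4}
  x = 1: [0↦4, 1↦4, 2↦4, 3↦2, 4↦1]  zeros at y ∈ ∅
  x = 2: [0↦4, 1↦2, 2↦4, 3↦3, 4↦2]  zeros at y ∈ ∅
  x = 3: [0↦0, 1↦2, 2↦2, 3↦3, 4↦3]  zeros at y ∈ {0}
  x = 4: [0↦2, 1↦4, 2↦3, 3↦2, 4↦4]  zeros at y ∈ ∅
Collecting zeros: affine points = {(0, 0), (0, 3), (0, 4), (3, 0)}.
Total count |C(F_5)_aff| = 4.


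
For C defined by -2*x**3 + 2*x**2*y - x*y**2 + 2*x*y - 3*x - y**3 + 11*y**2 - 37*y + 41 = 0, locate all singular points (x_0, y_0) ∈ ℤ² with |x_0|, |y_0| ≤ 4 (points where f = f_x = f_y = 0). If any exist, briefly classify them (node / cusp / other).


Singular points: {(1, 3)}; classification: cusp.

Compute partial derivatives:
  f_x = -6*x**2 + 4*x*y - y**2 + 2*y - 3.
  f_y = 2*x**2 - 2*x*y + 2*x - 3*y**2 + 22*y - 37.
Scan x_0 ∈ {−4, ..., 4}. For each x_0, f_y(x_0, y) is a polynomial in y; find its integer roots y ∈ {−4, ..., 4}, then test f_x and f at those candidates.
  x = -4: f_y(-4, y) = -3*y**2 + 30*y - 13; no integer root y with |y| ≤ 4.
  x = -3: f_y(-3, y) = -3*y**2 + 28*y - 25; vanishes at y ∈ {1}. (-3, 1): f_x = -68 ≠ 0.
  x = -2: f_y(-2, y) = -3*y**2 + 26*y - 33; no integer root y with |y| ≤ 4.
  x = -1: f_y(-1, y) = -3*y**2 + 24*y - 37; no integer root y with |y| ≤ 4.
  x = 0: f_y(0, y) = -3*y**2 + 22*y - 37; no integer root y with |y| ≤ 4.
  x = 1: f_y(1, y) = -3*y**2 + 20*y - 33; vanishes at y ∈ {3}. (1, 3): f_x = 0, f = 0 — SINGULAR.
  x = 2: f_y(2, y) = -3*y**2 + 18*y - 25; no integer root y with |y| ≤ 4.
  x = 3: f_y(3, y) = -3*y**2 + 16*y - 13; vanishes at y ∈ {1}. (3, 1): f_x = -44 ≠ 0.
  x = 4: f_y(4, y) = -3*y**2 + 14*y + 3; no integer root y with |y| ≤ 4.
Only singular point on the grid: (1, 3).
Classify: substitute x = 1 + u, y = 3 + v and expand: f = -2*u**3 + 2*u**2*v - u*v**2 - v**3 + v**2.
No constant or linear terms (consistent with a singular point). Quadratic part: v**2. Cubic part: -2*u**3 + 2*u**2*v - u*v**2 - v**3.
The quadratic part v**2 is a perfect square, so there is a single (double) tangent line v = 0, i.e. y = 3. Restricting the cubic part to that line (v = 0) leaves -2*u**3 ≠ 0, so f is not divisible by v and the branch is v² ≈ 2*u**3 to lowest order — this is a cusp.
Classification: cusp.


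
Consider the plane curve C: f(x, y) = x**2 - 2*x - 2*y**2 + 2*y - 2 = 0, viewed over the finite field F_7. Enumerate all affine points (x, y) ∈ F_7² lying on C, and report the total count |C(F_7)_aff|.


Affine F_7-points: {(0, 3), (0, 5), (1, 2), (1, 6), (2, 3), (2, 5)}; count = 6.

For each of the 49 pairs (x, y) ∈ F_7², evaluate f(x, y) mod 7. Record the zeros.
  x = 0: [0↦5, 1↦5, 2↦1, 3↦0, 4↦2, 5↦0, 6↦1]  zeros at y ∈ {3, 5}
  x = 1: [0↦4, 1↦4, 2↦0, 3↦6, 4↦1, 5↦6, 6↦0]  zeros at y ∈ {2, 6}
  x = 2: [0↦5, 1↦5, 2↦1, 3↦0, 4↦2, 5↦0, 6↦1]  zeros at y ∈ {3, 5}
  x = 3: [0↦1, 1↦1, 2↦4, 3↦3, 4↦5, 5↦3, 6↦4]  zeros at y ∈ ∅
  x = 4: [0↦6, 1↦6, 2↦2, 3↦1, 4↦3, 5↦1, 6↦2]  zeros at y ∈ ∅
  x = 5: [0↦6, 1↦6, 2↦2, 3↦1, 4↦3, 5↦1, 6↦2]  zeros at y ∈ ∅
  x = 6: [0↦1, 1↦1, 2↦4, 3↦3, 4↦5, 5↦3, 6↦4]  zeros at y ∈ ∅
Collecting zeros: affine points = {(0, 3), (0, 5), (1, 2), (1, 6), (2, 3), (2, 5)}.
Total count |C(F_7)_aff| = 6.


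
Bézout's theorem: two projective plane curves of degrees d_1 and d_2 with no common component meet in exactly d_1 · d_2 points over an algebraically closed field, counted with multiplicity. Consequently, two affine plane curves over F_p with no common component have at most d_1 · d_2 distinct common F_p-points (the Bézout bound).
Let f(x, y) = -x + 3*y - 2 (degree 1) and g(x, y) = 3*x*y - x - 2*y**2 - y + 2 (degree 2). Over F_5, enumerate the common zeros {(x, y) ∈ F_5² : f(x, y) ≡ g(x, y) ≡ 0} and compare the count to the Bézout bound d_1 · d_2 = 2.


Common zeros: ∅; count = 0; Bézout bound = 2.

deg(f) = 1, deg(g) = 2, so Bézout bound = 2.
Scan x ∈ F_5. For each x, list the y ∈ F_5 with f(x, y) ≡ 0 and those with g(x, y) ≡ 0 (mod 5); the common zeros in that column are the intersection.
  x = 0: f ≡ 0 at y ∈ {4}; g ≡ 0 at y ∈ ∅; common: ∅.
  x = 1: f ≡ 0 at y ∈ {1}; g ≡ 0 at y ∈ ∅; common: ∅.
  x = 2: f ≡ 0 at y ∈ {3}; g ≡ 0 at y ∈ {0}; common: ∅.
  x = 3: f ≡ 0 at y ∈ {0}; g ≡ 0 at y ∈ {1, 3}; common: ∅.
  x = 4: f ≡ 0 at y ∈ {2}; g ≡ 0 at y ∈ {4}; common: ∅.
Collecting: common zeros = ∅, so the count is 0.
Comparison with the Bézout bound: 0 ≤ 2 = deg(f)·deg(g), as expected for curves with no common component (the affine F_5-count falls short of the bound because intersections may lie at infinity, over extension fields, or carry multiplicity).


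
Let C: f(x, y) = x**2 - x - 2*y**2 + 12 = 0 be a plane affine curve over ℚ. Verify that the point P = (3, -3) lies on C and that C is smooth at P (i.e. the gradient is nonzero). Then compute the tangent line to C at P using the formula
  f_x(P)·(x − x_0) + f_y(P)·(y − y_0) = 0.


Tangent line at P: 5*x + 12*y + 21 = 0.

Step 1: f(3, -3) = 0, so P lies on C.
Step 2: partial derivatives
  f_x(x, y) = 2*x - 1, f_y(x, y) = -4*y.
  f_x(P) = 5, f_y(P) = 12 (gradient nonzero, so P is smooth).
Step 3: tangent line at P: 5·(x − 3) + 12·(y − -3) = 0.
Expanding: 5*x + 12*y + 21 = 0.


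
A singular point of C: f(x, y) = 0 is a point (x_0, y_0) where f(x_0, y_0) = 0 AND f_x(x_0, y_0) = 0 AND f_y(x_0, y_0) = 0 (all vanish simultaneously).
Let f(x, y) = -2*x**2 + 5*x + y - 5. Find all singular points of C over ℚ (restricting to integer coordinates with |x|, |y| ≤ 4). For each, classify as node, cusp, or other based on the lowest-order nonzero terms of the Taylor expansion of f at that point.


No singular points in the scanned grid; C is smooth there.

Compute partial derivatives:
  f_x = 5 - 4*x.
  f_y = 1.
f_y = 1 is a nonzero constant, so f_y never vanishes: no point (x, y) can satisfy f = f_x = f_y = 0. In particular no (x, y) ∈ {−4, ..., 4}² is singular; the curve is smooth.


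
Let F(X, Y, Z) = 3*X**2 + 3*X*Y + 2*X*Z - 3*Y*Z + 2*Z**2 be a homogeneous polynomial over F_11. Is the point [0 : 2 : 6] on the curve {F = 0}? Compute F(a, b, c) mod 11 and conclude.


F(0,2,6) ≡ 3 (mod 11); P is NOT on the curve.

Evaluate F(0, 2, 6) term-by-term (mod 11).
  3*X**2 ↦ 3·0·1·1 = 0
  3*X*Y ↦ 3·0·2·1 = 0
  2*X*Z ↦ 2·0·1·6 = 0
  -3*Y*Z ↦ -3·1·2·6 = -36
  2*Z**2 ↦ 2·1·1·36 = 72
Sum: F(0, 2, 6) = (0) + (0) + (0) + (-36) + (72) = 36.
Reducing mod 11: 36 ≡ 3 (mod 11).
Since F(a, b, c) ≡ 3 ≠ 0 (mod 11), P does NOT lie on the curve.


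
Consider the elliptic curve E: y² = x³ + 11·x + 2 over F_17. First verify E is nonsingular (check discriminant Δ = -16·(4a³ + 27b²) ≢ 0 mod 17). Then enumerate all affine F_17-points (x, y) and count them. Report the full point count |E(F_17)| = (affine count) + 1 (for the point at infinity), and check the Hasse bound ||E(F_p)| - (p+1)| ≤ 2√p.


Affine points = {(0, 6), (0, 11), (2, 7), (2, 10), (4, 5), (4, 12), (11, 3), (11, 14), (12, 3), (12, 14), (13, 8), (13, 9)}; affine count = 12; |E(F_17)| = 13.

Discriminant check: Δ ∝ 4a³ + 27b² = 4·11³ + 27·2² = 4·1331 + 27·4 ≡ 9 (mod 17). Nonzero ⇒ E is nonsingular.
For each x ∈ F_17, compute rhs = x³ + 11·x + 2 mod 17, then count y ∈ F_17 with y² ≡ rhs.
  x = 0: rhs = 2, matching y values: 6, 11 (2 points).
  x = 1: rhs = 14, matching y values: none (0 points).
  x = 2: rhs = 15, matching y values: 7, 10 (2 points).
  x = 3: rhs = 11, matching y values: none (0 points).
  x = 4: rhs = 8, matching y values: 5, 12 (2 points).
  x = 5: rhs = 12, matching y values: none (0 points).
  x = 6: rhs = 12, matching y values: none (0 points).
  x = 7: rhs = 14, matching y values: none (0 points).
  x = 8: rhs = 7, matching y values: none (0 points).
  x = 9: rhs = 14, matching y values: none (0 points).
  x = 10: rhs = 7, matching y values: none (0 points).
  x = 11: rhs = 9, matching y values: 3, 14 (2 points).
  x = 12: rhs = 9, matching y values: 3, 14 (2 points).
  x = 13: rhs = 13, matching y values: 8, 9 (2 points).
  x = 14: rhs = 10, matching y values: none (0 points).
  x = 15: rhs = 6, matching y values: none (0 points).
  x = 16: rhs = 7, matching y values: none (0 points).
Total affine count: 12.
Full point count |E(F_17)| = 12 + 1 = 13.
Hasse bound: |13 − (17+1)| = |-5| = 5 ≤ 2√17 ≈ 8.2462 ✓.


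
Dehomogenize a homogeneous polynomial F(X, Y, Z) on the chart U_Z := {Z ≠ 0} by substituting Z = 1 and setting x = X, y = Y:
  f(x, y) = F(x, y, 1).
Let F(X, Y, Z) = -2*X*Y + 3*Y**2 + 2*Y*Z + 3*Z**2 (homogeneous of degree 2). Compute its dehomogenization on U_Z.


f(x, y) = -2*x*y + 3*y**2 + 2*y + 3

On U_Z we set Z = 1. Each monomial c·X^i·Y^j·Z^k in F becomes c·x^i·y^j·1^k = c·x^i·y^j.
Substituting Z = 1: F(X, Y, 1) = -2*x*y + 3*y**2 + 2*y + 3.
Note: deg(f) ≤ deg(F) = 2; strict inequality happens when F is divisible by Z (lost terms).


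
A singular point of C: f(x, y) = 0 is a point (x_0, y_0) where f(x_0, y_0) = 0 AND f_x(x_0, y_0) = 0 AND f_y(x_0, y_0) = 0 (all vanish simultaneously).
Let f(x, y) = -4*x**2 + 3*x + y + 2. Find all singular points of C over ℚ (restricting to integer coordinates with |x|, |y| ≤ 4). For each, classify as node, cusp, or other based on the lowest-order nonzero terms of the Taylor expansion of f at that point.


No singular points in the scanned grid; C is smooth there.

Compute partial derivatives:
  f_x = 3 - 8*x.
  f_y = 1.
f_y = 1 is a nonzero constant, so f_y never vanishes: no point (x, y) can satisfy f = f_x = f_y = 0. In particular no (x, y) ∈ {−4, ..., 4}² is singular; the curve is smooth.


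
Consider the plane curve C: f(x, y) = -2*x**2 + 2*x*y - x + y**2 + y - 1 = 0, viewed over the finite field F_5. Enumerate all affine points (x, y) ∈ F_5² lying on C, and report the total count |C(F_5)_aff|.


Affine F_5-points: {(0, 2), (1, 1), (2, 1), (2, 4), (4, 2), (4, 4)}; count = 6.

For each of the 25 pairs (x, y) ∈ F_5², evaluate f(x, y) mod 5. Record the zeros.
  x = 0: [0↦4, 1↦1, 2↦0, 3↦1, 4↦4]  zeros at y ∈ {2}
  x = 1: [0↦1, 1↦0, 2↦1, 3↦4, 4↦4]  zeros at y ∈ {1}
  x = 2: [0↦4, 1↦0, 2↦3, 3↦3, 4↦0]  zeros at y ∈ {1, 4}
  x = 3: [0↦3, 1↦1, 2↦1, 3↦3, 4↦2]  zeros at y ∈ ∅
  x = 4: [0↦3, 1↦3, 2↦0, 3↦4, 4↦0]  zeros at y ∈ {2, 4}
Collecting zeros: affine points = {(0, 2), (1, 1), (2, 1), (2, 4), (4, 2), (4, 4)}.
Total count |C(F_5)_aff| = 6.


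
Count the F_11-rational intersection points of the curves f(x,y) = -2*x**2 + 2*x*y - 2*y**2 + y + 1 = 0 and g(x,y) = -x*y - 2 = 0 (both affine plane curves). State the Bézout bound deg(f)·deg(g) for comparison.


Common zeros: {(10, 2)}; count = 1; Bézout bound = 4.

deg(f) = 2, deg(g) = 2, so Bézout bound = 4.
Scan x ∈ F_11. For each x, list the y ∈ F_11 with f(x, y) ≡ 0 and those with g(x, y) ≡ 0 (mod 11); the common zeros in that column are the intersection.
  x = 0: f ≡ 0 at y ∈ {1, 5}; g ≡ 0 at y ∈ ∅; common: ∅.
  x = 1: f ≡ 0 at y ∈ {1, 6}; g ≡ 0 at y ∈ {9}; common: ∅.
  x = 2: f ≡ 0 at y ∈ ∅; g ≡ 0 at y ∈ {10}; common: ∅.
  x = 3: f ≡ 0 at y ∈ {2, 7}; g ≡ 0 at y ∈ {3}; common: ∅.
  x = 4: f ≡ 0 at y ∈ {3, 7}; g ≡ 0 at y ∈ {5}; common: ∅.
  x = 5: f ≡ 0 at y ∈ {5, 6}; g ≡ 0 at y ∈ {4}; common: ∅.
  x = 6: f ≡ 0 at y ∈ ∅; g ≡ 0 at y ∈ {7}; common: ∅.
  x = 7: f ≡ 0 at y ∈ ∅; g ≡ 0 at y ∈ {6}; common: ∅.
  x = 8: f ≡ 0 at y ∈ ∅; g ≡ 0 at y ∈ {8}; common: ∅.
  x = 9: f ≡ 0 at y ∈ ∅; g ≡ 0 at y ∈ {1}; common: ∅.
  x = 10: f ≡ 0 at y ∈ {2, 3}; g ≡ 0 at y ∈ {2}; common: {2}.
Collecting: common zeros = {(10, 2)}, so the count is 1.
Comparison with the Bézout bound: 1 ≤ 4 = deg(f)·deg(g), as expected for curves with no common component (the affine F_11-count falls short of the bound because intersections may lie at infinity, over extension fields, or carry multiplicity).


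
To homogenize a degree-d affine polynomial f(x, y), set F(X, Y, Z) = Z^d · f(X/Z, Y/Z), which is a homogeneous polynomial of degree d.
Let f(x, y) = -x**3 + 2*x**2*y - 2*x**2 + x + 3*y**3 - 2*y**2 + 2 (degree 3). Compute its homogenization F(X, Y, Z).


F(X, Y, Z) = -X**3 + 2*X**2*Y - 2*X**2*Z + X*Z**2 + 3*Y**3 - 2*Y**2*Z + 2*Z**3

deg(f) = 3.
Substitute x = X/Z, y = Y/Z into f, then multiply by Z^3.
  monomial -1·x^3·y^0 ↦ -1·X^3·Y^0·Z^0.
  monomial 2·x^2·y^1 ↦ 2·X^2·Y^1·Z^0.
  monomial -2·x^2·y^0 ↦ -2·X^2·Y^0·Z^1.
  monomial 1·x^1·y^0 ↦ 1·X^1·Y^0·Z^2.
  monomial 3·x^0·y^3 ↦ 3·X^0·Y^3·Z^0.
  monomial -2·x^0·y^2 ↦ -2·X^0·Y^2·Z^1.
  monomial 2·x^0·y^0 ↦ 2·X^0·Y^0·Z^3.
Collecting: F(X, Y, Z) = -X**3 + 2*X**2*Y - 2*X**2*Z + X*Z**2 + 3*Y**3 - 2*Y**2*Z + 2*Z**3.


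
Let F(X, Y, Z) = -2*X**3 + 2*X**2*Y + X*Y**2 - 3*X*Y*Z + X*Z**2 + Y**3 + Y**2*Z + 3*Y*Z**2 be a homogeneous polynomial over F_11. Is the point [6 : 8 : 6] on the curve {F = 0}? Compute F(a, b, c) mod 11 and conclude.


F(6,8,6) ≡ 1 (mod 11); P is NOT on the curve.

Evaluate F(6, 8, 6) term-by-term (mod 11).
  -2*X**3 ↦ -2·216·1·1 = -432
  2*X**2*Y ↦ 2·36·8·1 = 576
  X*Y**2 ↦ 1·6·64·1 = 384
  -3*X*Y*Z ↦ -3·6·8·6 = -864
  X*Z**2 ↦ 1·6·1·36 = 216
  Y**3 ↦ 1·1·512·1 = 512
  Y**2*Z ↦ 1·1·64·6 = 384
  3*Y*Z**2 ↦ 3·1·8·36 = 864
Sum: F(6, 8, 6) = (-432) + (576) + (384) + (-864) + (216) + (512) + (384) + (864) = 1640.
Reducing mod 11: 1640 ≡ 1 (mod 11).
Since F(a, b, c) ≡ 1 ≠ 0 (mod 11), P does NOT lie on the curve.


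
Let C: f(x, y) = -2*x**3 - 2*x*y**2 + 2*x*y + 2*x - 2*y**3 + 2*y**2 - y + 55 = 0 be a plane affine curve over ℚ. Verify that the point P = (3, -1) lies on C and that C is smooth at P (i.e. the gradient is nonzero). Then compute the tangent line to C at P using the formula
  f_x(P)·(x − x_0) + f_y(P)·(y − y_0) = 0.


Tangent line at P: -56*x + 7*y + 175 = 0.

Step 1: f(3, -1) = 0, so P lies on C.
Step 2: partial derivatives
  f_x(x, y) = -6*x**2 - 2*y**2 + 2*y + 2, f_y(x, y) = -4*x*y + 2*x - 6*y**2 + 4*y - 1.
  f_x(P) = -56, f_y(P) = 7 (gradient nonzero, so P is smooth).
Step 3: tangent line at P: -56·(x − 3) + 7·(y − -1) = 0.
Expanding: -56*x + 7*y + 175 = 0.


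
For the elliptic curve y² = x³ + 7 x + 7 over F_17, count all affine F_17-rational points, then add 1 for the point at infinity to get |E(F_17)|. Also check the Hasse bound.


Affine points = {(1, 7), (1, 10), (3, 2), (3, 15), (7, 5), (7, 12), (9, 0), (11, 2), (11, 15), (12, 0), (13, 0), (15, 6), (15, 11), (16, 4), (16, 13)}; affine count = 15; |E(F_17)| = 16.

Discriminant check: Δ ∝ 4a³ + 27b² = 4·7³ + 27·7² = 4·343 + 27·49 ≡ 9 (mod 17). Nonzero ⇒ E is nonsingular.
For each x ∈ F_17, compute rhs = x³ + 7·x + 7 mod 17, then count y ∈ F_17 with y² ≡ rhs.
  x = 0: rhs = 7, matching y values: none (0 points).
  x = 1: rhs = 15, matching y values: 7, 10 (2 points).
  x = 2: rhs = 12, matching y values: none (0 points).
  x = 3: rhs = 4, matching y values: 2, 15 (2 points).
  x = 4: rhs = 14, matching y values: none (0 points).
  x = 5: rhs = 14, matching y values: none (0 points).
  x = 6: rhs = 10, matching y values: none (0 points).
  x = 7: rhs = 8, matching y values: 5, 12 (2 points).
  x = 8: rhs = 14, matching y values: none (0 points).
  x = 9: rhs = 0, matching y values: 0 (1 points).
  x = 10: rhs = 6, matching y values: none (0 points).
  x = 11: rhs = 4, matching y values: 2, 15 (2 points).
  x = 12: rhs = 0, matching y values: 0 (1 points).
  x = 13: rhs = 0, matching y values: 0 (1 points).
  x = 14: rhs = 10, matching y values: none (0 points).
  x = 15: rhs = 2, matching y values: 6, 11 (2 points).
  x = 16: rhs = 16, matching y values: 4, 13 (2 points).
Total affine count: 15.
Full point count |E(F_17)| = 15 + 1 = 16.
Hasse bound: |16 − (17+1)| = |-2| = 2 ≤ 2√17 ≈ 8.2462 ✓.
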